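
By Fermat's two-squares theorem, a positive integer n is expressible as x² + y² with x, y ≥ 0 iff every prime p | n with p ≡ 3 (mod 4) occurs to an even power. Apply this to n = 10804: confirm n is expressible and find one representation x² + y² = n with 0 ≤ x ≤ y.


Step 1: Factor n = 10804 = 2^2 · 37 · 73.
Step 2: Check the mod-4 condition on each prime factor: 2 = 2 (special); 37 ≡ 1 (mod 4), exponent 1; 73 ≡ 1 (mod 4), exponent 1.
All primes ≡ 3 (mod 4) appear to even exponent (or don't appear), so by the two-squares theorem n IS expressible as a sum of two squares.
Step 3: Build a representation. Group n = k² · m with k = 2 and m = 37 · 73 = 2701 (a product of primes ≡ 1 (mod 4)); a representation of m scales to one of n via (k·x)² + (k·y)² = k²(x² + y²). Each prime p ≡ 1 (mod 4) is itself a sum of two squares; find a² by testing p − a² for a perfect square:
  37: 37 − 1² = 36 = 6² ⇒ 37 = 1² + 6².
  73: 73 − 1² = 72, 73 − 2² = 69, 73 − 3² = 64 = 8² ⇒ 73 = 3² + 8².
  Combine using the Brahmagupta–Fibonacci identity (a² + b²)(c² + d²) = (ac − bd)² + (ad + bc)² = (ac + bd)² + (ad − bc)²:
  37 · 73 = 2701: from (1² + 6²)(3² + 8²), take (1·3 − 6·8, 1·8 + 6·3) = (3 − 48, 8 + 18) = (-45, 26); dropping signs (only squares matter) gives (45, 26); check 45² + 26² = 2025 + 676 = 2701 ✓.
  Scale by k = 2: (2·45, 2·26) = (90, 52).
Step 4: Order so x ≤ y and verify: 52² + 90² = 2704 + 8100 = 10804 = n. ✓

n = 10804 = 52² + 90² (one valid representation with x ≤ y).


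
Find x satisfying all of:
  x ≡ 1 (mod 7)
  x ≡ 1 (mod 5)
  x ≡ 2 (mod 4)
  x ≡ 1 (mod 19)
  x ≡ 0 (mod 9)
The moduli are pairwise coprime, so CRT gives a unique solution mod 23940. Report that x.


Product of moduli M = 7 · 5 · 4 · 19 · 9 = 23940.
Merge one congruence at a time:
  Start: x ≡ 1 (mod 7).
  Combine with x ≡ 1 (mod 5); new modulus lcm = 35.
    Write x = 1 + 7·t and substitute into x ≡ 1 (mod 5): 7·t ≡ 1 − 1 = 0 (mod 5).
    Reduce coefficients mod 5: 2·t ≡ 0 (mod 5).
    The inverse of 2 mod 5 is 3 (since 2·3 = 6 = 1·5 + 1), so t ≡ 3·0 = 0 ≡ 0 (mod 5).
    Then x = 1 + 7·0 = 1, valid modulo lcm(7, 5) = 35: x ≡ 1 (mod 35).
  Combine with x ≡ 2 (mod 4); new modulus lcm = 140.
    Write x = 1 + 35·t and substitute into x ≡ 2 (mod 4): 35·t ≡ 2 − 1 = 1 (mod 4).
    Reduce coefficients mod 4: 3·t ≡ 1 (mod 4).
    The inverse of 3 mod 4 is 3 (since 3·3 = 9 = 2·4 + 1), so t ≡ 3·1 = 3 ≡ 3 (mod 4).
    Then x = 1 + 35·3 = 106, valid modulo lcm(35, 4) = 140: x ≡ 106 (mod 140).
  Combine with x ≡ 1 (mod 19); new modulus lcm = 2660.
    Write x = 106 + 140·t and substitute into x ≡ 1 (mod 19): 140·t ≡ 1 − 106 = -105 (mod 19).
    Reduce coefficients mod 19: 7·t ≡ 9 (mod 19).
    The inverse of 7 mod 19 is 11 (since 7·11 = 77 = 4·19 + 1), so t ≡ 11·9 = 99 ≡ 4 (mod 19).
    Then x = 106 + 140·4 = 666, valid modulo lcm(140, 19) = 2660: x ≡ 666 (mod 2660).
  Combine with x ≡ 0 (mod 9); new modulus lcm = 23940.
    Write x = 666 + 2660·t and substitute into x ≡ 0 (mod 9): 2660·t ≡ 0 − 666 = -666 (mod 9).
    Reduce coefficients mod 9: 5·t ≡ 0 (mod 9).
    The inverse of 5 mod 9 is 2 (since 5·2 = 10 = 1·9 + 1), so t ≡ 2·0 = 0 ≡ 0 (mod 9).
    Then x = 666 + 2660·0 = 666, valid modulo lcm(2660, 9) = 23940: x ≡ 666 (mod 23940).
Verify against each original: 666 mod 7 = 1, 666 mod 5 = 1, 666 mod 4 = 2, 666 mod 19 = 1, 666 mod 9 = 0.

x ≡ 666 (mod 23940).


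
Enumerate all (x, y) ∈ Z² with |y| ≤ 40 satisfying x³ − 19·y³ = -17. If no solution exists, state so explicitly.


The equation is x³ - 19y³ = -17. For fixed y, x³ = 19·y³ − 17, so a solution requires the RHS to be a perfect cube.
Strategy: iterate y from -40 to 40, compute RHS = 19·y³ − 17, and check whether it is a (positive or negative) perfect cube.
Check small values of y:
  y = 0: RHS = -17 is not a perfect cube.
  y = 1: RHS = 2 is not a perfect cube.
  y = -1: RHS = -36 is not a perfect cube.
  y = 2: RHS = 135 is not a perfect cube.
  y = -2: RHS = -169 is not a perfect cube.
  y = 3: RHS = 496 is not a perfect cube.
  y = -3: RHS = -530 is not a perfect cube.
Continuing the search up to |y| = 40 finds no solutions either.
No (x, y) in the scanned range satisfies the equation.

No integer solutions with |y| ≤ 40.


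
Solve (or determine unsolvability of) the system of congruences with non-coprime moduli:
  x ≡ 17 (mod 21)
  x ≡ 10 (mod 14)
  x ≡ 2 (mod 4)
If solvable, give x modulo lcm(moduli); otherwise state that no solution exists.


Moduli 21, 14, 4 are not pairwise coprime, so CRT works modulo lcm(m_i) when all pairwise compatibility conditions hold.
Pairwise compatibility: gcd(m_i, m_j) must divide a_i - a_j for every pair.
Merge one congruence at a time:
  Start: x ≡ 17 (mod 21).
  Combine with x ≡ 10 (mod 14): gcd(21, 14) = 7; 10 - 17 = -7, which IS divisible by 7, so compatible.
    Write x = 17 + 21·t and substitute into x ≡ 10 (mod 14): 21·t ≡ 10 − 17 = -7 (mod 14).
    Divide the congruence (and modulus) by g = 7: 3·t ≡ -1 (mod 2).
    Reduce coefficients mod 2: 1·t ≡ 1 (mod 2).
    So t ≡ 1 (mod 2).
    Then x = 17 + 21·1 = 38, valid modulo lcm(21, 14) = 42: x ≡ 38 (mod 42).
  Combine with x ≡ 2 (mod 4): gcd(42, 4) = 2; 2 - 38 = -36, which IS divisible by 2, so compatible.
    Write x = 38 + 42·t and substitute into x ≡ 2 (mod 4): 42·t ≡ 2 − 38 = -36 (mod 4).
    Divide the congruence (and modulus) by g = 2: 21·t ≡ -18 (mod 2).
    Reduce coefficients mod 2: 1·t ≡ 0 (mod 2).
    So t ≡ 0 (mod 2).
    Then x = 38 + 42·0 = 38, valid modulo lcm(42, 4) = 84: x ≡ 38 (mod 84).
Verify: 38 mod 21 = 17, 38 mod 14 = 10, 38 mod 4 = 2.

x ≡ 38 (mod 84).


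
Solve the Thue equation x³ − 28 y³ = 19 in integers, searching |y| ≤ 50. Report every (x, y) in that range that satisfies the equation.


The equation is x³ - 28y³ = 19. For fixed y, x³ = 28·y³ + 19, so a solution requires the RHS to be a perfect cube.
Strategy: iterate y from -50 to 50, compute RHS = 28·y³ + 19, and check whether it is a (positive or negative) perfect cube.
Check small values of y:
  y = 0: RHS = 19 is not a perfect cube.
  y = 1: RHS = 47 is not a perfect cube.
  y = -1: RHS = -9 is not a perfect cube.
  y = 2: RHS = 243 is not a perfect cube.
  y = -2: RHS = -205 is not a perfect cube.
  y = 3: RHS = 775 is not a perfect cube.
  y = -3: RHS = -737 is not a perfect cube.
Continuing the search up to |y| = 50 finds no solutions either.
No (x, y) in the scanned range satisfies the equation.

No integer solutions with |y| ≤ 50.


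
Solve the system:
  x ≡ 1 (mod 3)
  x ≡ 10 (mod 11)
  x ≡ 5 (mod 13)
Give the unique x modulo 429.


Moduli 3, 11, 13 are pairwise coprime; by CRT there is a unique solution modulo M = 3 · 11 · 13 = 429.
Solve pairwise, accumulating the modulus:
  Start with x ≡ 1 (mod 3).
  Combine with x ≡ 10 (mod 11): since gcd(3, 11) = 1, we get a unique residue mod 33.
    Write x = 1 + 3·t and substitute into x ≡ 10 (mod 11): 3·t ≡ 10 − 1 = 9 (mod 11).
    The inverse of 3 mod 11 is 4 (since 3·4 = 12 = 1·11 + 1), so t ≡ 4·9 = 36 ≡ 3 (mod 11).
    Then x = 1 + 3·3 = 10, valid modulo lcm(3, 11) = 33: x ≡ 10 (mod 33).
  Combine with x ≡ 5 (mod 13): since gcd(33, 13) = 1, we get a unique residue mod 429.
    Write x = 10 + 33·t and substitute into x ≡ 5 (mod 13): 33·t ≡ 5 − 10 = -5 (mod 13).
    Reduce coefficients mod 13: 7·t ≡ 8 (mod 13).
    The inverse of 7 mod 13 is 2 (since 7·2 = 14 = 1·13 + 1), so t ≡ 2·8 = 16 ≡ 3 (mod 13).
    Then x = 10 + 33·3 = 109, valid modulo lcm(33, 13) = 429: x ≡ 109 (mod 429).
Verify: 109 mod 3 = 1 ✓, 109 mod 11 = 10 ✓, 109 mod 13 = 5 ✓.

x ≡ 109 (mod 429).


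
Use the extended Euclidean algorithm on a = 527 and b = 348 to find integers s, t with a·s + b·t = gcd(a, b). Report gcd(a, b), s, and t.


Euclidean algorithm on (527, 348) — divide until remainder is 0:
  527 = 1 · 348 + 179
  348 = 1 · 179 + 169
  179 = 1 · 169 + 10
  169 = 16 · 10 + 9
  10 = 1 · 9 + 1
  9 = 9 · 1 + 0
gcd(527, 348) = 1.
Track Bezout coefficients alongside the remainders: start with r₀ = 527 = a·1 + b·0 (s = 1, t = 0) and r₁ = 348 = a·0 + b·1 (s = 0, t = 1); each new remainder r_{k+1} = r_{k-1} − q_k·r_k inherits s_{k+1} = s_{k-1} − q_k·s_k, t_{k+1} = t_{k-1} − q_k·t_k, so r_k = a·s_k + b·t_k at every step:
  q = 1: r = 179, s = 1 − 1·0 = 1, t = 0 − 1·1 = -1  (check: 527·1 + 348·(-1) = 179)
  q = 1: r = 169, s = 0 − 1·1 = -1, t = 1 − 1·(-1) = 2  (check: 527·(-1) + 348·2 = 169)
  q = 1: r = 10, s = 1 − 1·(-1) = 2, t = -1 − 1·2 = -3  (check: 527·2 + 348·(-3) = 10)
  q = 16: r = 9, s = -1 − 16·2 = -33, t = 2 − 16·(-3) = 50  (check: 527·(-33) + 348·50 = 9)
  q = 1: r = 1, s = 2 − 1·(-33) = 35, t = -3 − 1·50 = -53  (check: 527·35 + 348·(-53) = 1)
The row with r = 1 (the gcd) gives the Bezout coefficients s = 35, t = -53.
Result: 527 · (35) + 348 · (-53) = 1.

gcd(527, 348) = 1; s = 35, t = -53 (check: 527·35 + 348·(-53) = 1).


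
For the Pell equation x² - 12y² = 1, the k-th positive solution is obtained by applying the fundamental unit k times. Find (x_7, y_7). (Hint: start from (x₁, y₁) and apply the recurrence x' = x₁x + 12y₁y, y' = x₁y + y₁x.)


Step 1: Find the fundamental solution (x₁, y₁) of x² - 12y² = 1.
  Expand √12 as a continued fraction. a₀ = ⌊√12⌋ = 3; iterate m_{k+1} = d_k·a_k − m_k, d_{k+1} = (12 − m_{k+1}²)/d_k, a_{k+1} = ⌊(a₀ + m_{k+1})/d_{k+1}⌋ (starting m₀ = 0, d₀ = 1), with convergents p_k = a_k·p_{k-1} + p_{k-2}, q_k = a_k·q_{k-1} + q_{k-2} (p₋₁ = 1, q₋₁ = 0):
  k = 0: a₀ = 3; p₀/q₀ = 3/1; p₀² − 12·q₀² = 9 − 12 = -3.
  k = 1: m = 3, d = 3, a = ⌊(3 + 3)/3⌋ = 2; p/q = (2·3 + 1)/(2·1 + 0) = 7/2; p² − 12·q² = 49 − 48 = 1.
  The first convergent with p² − 12·q² = 1 gives the fundamental solution (x₁, y₁) = (7, 2).
Step 2: Apply the recurrence (x_{n+1}, y_{n+1}) = (x₁x_n + 12y₁y_n, x₁y_n + y₁x_n) repeatedly.
  From (x_1, y_1) = (7, 2): x_2 = 7·7 + 12·2·2 = 97; y_2 = 7·2 + 2·7 = 28.
  From (x_2, y_2) = (97, 28): x_3 = 7·97 + 12·2·28 = 1351; y_3 = 7·28 + 2·97 = 390.
  From (x_3, y_3) = (1351, 390): x_4 = 7·1351 + 12·2·390 = 18817; y_4 = 7·390 + 2·1351 = 5432.
  From (x_4, y_4) = (18817, 5432): x_5 = 7·18817 + 12·2·5432 = 262087; y_5 = 7·5432 + 2·18817 = 75658.
  From (x_5, y_5) = (262087, 75658): x_6 = 7·262087 + 12·2·75658 = 3650401; y_6 = 7·75658 + 2·262087 = 1053780.
  From (x_6, y_6) = (3650401, 1053780): x_7 = 7·3650401 + 12·2·1053780 = 50843527; y_7 = 7·1053780 + 2·3650401 = 14677262.
Step 3: Verify x_7² - 12·y_7² = 2585064237799729 - 2585064237799728 = 1 (should be 1). ✓

(x_1, y_1) = (7, 2); (x_7, y_7) = (50843527, 14677262).


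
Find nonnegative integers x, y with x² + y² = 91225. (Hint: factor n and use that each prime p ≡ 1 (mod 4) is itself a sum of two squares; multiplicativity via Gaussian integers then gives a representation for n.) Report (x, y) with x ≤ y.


Step 1: Factor n = 91225 = 5^2 · 41 · 89.
Step 2: Check the mod-4 condition on each prime factor: 5 ≡ 1 (mod 4), exponent 2; 41 ≡ 1 (mod 4), exponent 1; 89 ≡ 1 (mod 4), exponent 1.
All primes ≡ 3 (mod 4) appear to even exponent (or don't appear), so by the two-squares theorem n IS expressible as a sum of two squares.
Step 3: Build a representation. Group n = k² · m with k = 5 and m = 41 · 89 = 3649 (a product of primes ≡ 1 (mod 4)); a representation of m scales to one of n via (k·x)² + (k·y)² = k²(x² + y²). Each prime p ≡ 1 (mod 4) is itself a sum of two squares; find a² by testing p − a² for a perfect square:
  41: 41 − 1² = 40, 41 − 2² = 37, 41 − 3² = 32, 41 − 4² = 25 = 5² ⇒ 41 = 4² + 5².
  89: 89 − 1² = 88, 89 − 2² = 85, 89 − 3² = 80, 89 − 4² = 73, 89 − 5² = 64 = 8² ⇒ 89 = 5² + 8².
  Combine using the Brahmagupta–Fibonacci identity (a² + b²)(c² + d²) = (ac − bd)² + (ad + bc)² = (ac + bd)² + (ad − bc)²:
  41 · 89 = 3649: from (4² + 5²)(5² + 8²), take (4·5 − 5·8, 4·8 + 5·5) = (20 − 40, 32 + 25) = (-20, 57); dropping signs (only squares matter) gives (20, 57); check 20² + 57² = 400 + 3249 = 3649 ✓.
  Scale by k = 5: (5·20, 5·57) = (100, 285).
Step 4: Order so x ≤ y and verify: 100² + 285² = 10000 + 81225 = 91225 = n. ✓

n = 91225 = 100² + 285² (one valid representation with x ≤ y).


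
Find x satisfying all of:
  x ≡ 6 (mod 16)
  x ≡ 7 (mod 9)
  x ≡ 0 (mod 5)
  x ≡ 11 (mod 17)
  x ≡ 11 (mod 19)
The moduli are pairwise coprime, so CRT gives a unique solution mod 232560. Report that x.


Product of moduli M = 16 · 9 · 5 · 17 · 19 = 232560.
Merge one congruence at a time:
  Start: x ≡ 6 (mod 16).
  Combine with x ≡ 7 (mod 9); new modulus lcm = 144.
    Write x = 6 + 16·t and substitute into x ≡ 7 (mod 9): 16·t ≡ 7 − 6 = 1 (mod 9).
    Reduce coefficients mod 9: 7·t ≡ 1 (mod 9).
    The inverse of 7 mod 9 is 4 (since 7·4 = 28 = 3·9 + 1), so t ≡ 4·1 = 4 ≡ 4 (mod 9).
    Then x = 6 + 16·4 = 70, valid modulo lcm(16, 9) = 144: x ≡ 70 (mod 144).
  Combine with x ≡ 0 (mod 5); new modulus lcm = 720.
    Write x = 70 + 144·t and substitute into x ≡ 0 (mod 5): 144·t ≡ 0 − 70 = -70 (mod 5).
    Reduce coefficients mod 5: 4·t ≡ 0 (mod 5).
    The inverse of 4 mod 5 is 4 (since 4·4 = 16 = 3·5 + 1), so t ≡ 4·0 = 0 ≡ 0 (mod 5).
    Then x = 70 + 144·0 = 70, valid modulo lcm(144, 5) = 720: x ≡ 70 (mod 720).
  Combine with x ≡ 11 (mod 17); new modulus lcm = 12240.
    Write x = 70 + 720·t and substitute into x ≡ 11 (mod 17): 720·t ≡ 11 − 70 = -59 (mod 17).
    Reduce coefficients mod 17: 6·t ≡ 9 (mod 17).
    The inverse of 6 mod 17 is 3 (since 6·3 = 18 = 1·17 + 1), so t ≡ 3·9 = 27 ≡ 10 (mod 17).
    Then x = 70 + 720·10 = 7270, valid modulo lcm(720, 17) = 12240: x ≡ 7270 (mod 12240).
  Combine with x ≡ 11 (mod 19); new modulus lcm = 232560.
    Write x = 7270 + 12240·t and substitute into x ≡ 11 (mod 19): 12240·t ≡ 11 − 7270 = -7259 (mod 19).
    Reduce coefficients mod 19: 4·t ≡ 18 (mod 19).
    The inverse of 4 mod 19 is 5 (since 4·5 = 20 = 1·19 + 1), so t ≡ 5·18 = 90 ≡ 14 (mod 19).
    Then x = 7270 + 12240·14 = 178630, valid modulo lcm(12240, 19) = 232560: x ≡ 178630 (mod 232560).
Verify against each original: 178630 mod 16 = 6, 178630 mod 9 = 7, 178630 mod 5 = 0, 178630 mod 17 = 11, 178630 mod 19 = 11.

x ≡ 178630 (mod 232560).


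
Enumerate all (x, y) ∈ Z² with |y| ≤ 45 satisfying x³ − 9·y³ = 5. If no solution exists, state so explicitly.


The equation is x³ - 9y³ = 5. For fixed y, x³ = 9·y³ + 5, so a solution requires the RHS to be a perfect cube.
Strategy: iterate y from -45 to 45, compute RHS = 9·y³ + 5, and check whether it is a (positive or negative) perfect cube.
Check small values of y:
  y = 0: RHS = 5 is not a perfect cube.
  y = 1: RHS = 14 is not a perfect cube.
  y = -1: RHS = -4 is not a perfect cube.
  y = 2: RHS = 77 is not a perfect cube.
  y = -2: RHS = -67 is not a perfect cube.
  y = 3: RHS = 248 is not a perfect cube.
  y = -3: RHS = -238 is not a perfect cube.
Continuing the search up to |y| = 45 finds no solutions either.
No (x, y) in the scanned range satisfies the equation.

No integer solutions with |y| ≤ 45.


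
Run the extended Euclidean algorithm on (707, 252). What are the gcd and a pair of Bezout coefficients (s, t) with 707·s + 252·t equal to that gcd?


Euclidean algorithm on (707, 252) — divide until remainder is 0:
  707 = 2 · 252 + 203
  252 = 1 · 203 + 49
  203 = 4 · 49 + 7
  49 = 7 · 7 + 0
gcd(707, 252) = 7.
Track Bezout coefficients alongside the remainders: start with r₀ = 707 = a·1 + b·0 (s = 1, t = 0) and r₁ = 252 = a·0 + b·1 (s = 0, t = 1); each new remainder r_{k+1} = r_{k-1} − q_k·r_k inherits s_{k+1} = s_{k-1} − q_k·s_k, t_{k+1} = t_{k-1} − q_k·t_k, so r_k = a·s_k + b·t_k at every step:
  q = 2: r = 203, s = 1 − 2·0 = 1, t = 0 − 2·1 = -2  (check: 707·1 + 252·(-2) = 203)
  q = 1: r = 49, s = 0 − 1·1 = -1, t = 1 − 1·(-2) = 3  (check: 707·(-1) + 252·3 = 49)
  q = 4: r = 7, s = 1 − 4·(-1) = 5, t = -2 − 4·3 = -14  (check: 707·5 + 252·(-14) = 7)
The row with r = 7 (the gcd) gives the Bezout coefficients s = 5, t = -14.
Result: 707 · (5) + 252 · (-14) = 7.

gcd(707, 252) = 7; s = 5, t = -14 (check: 707·5 + 252·(-14) = 7).


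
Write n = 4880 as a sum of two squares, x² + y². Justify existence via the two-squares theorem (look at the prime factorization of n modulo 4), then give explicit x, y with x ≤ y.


Step 1: Factor n = 4880 = 2^4 · 5 · 61.
Step 2: Check the mod-4 condition on each prime factor: 2 = 2 (special); 5 ≡ 1 (mod 4), exponent 1; 61 ≡ 1 (mod 4), exponent 1.
All primes ≡ 3 (mod 4) appear to even exponent (or don't appear), so by the two-squares theorem n IS expressible as a sum of two squares.
Step 3: Build a representation. Group n = k² · m with k = 4 and m = 5 · 61 = 305 (a product of primes ≡ 1 (mod 4)); a representation of m scales to one of n via (k·x)² + (k·y)² = k²(x² + y²). Each prime p ≡ 1 (mod 4) is itself a sum of two squares; find a² by testing p − a² for a perfect square:
  5: 5 − 1² = 4 = 2² ⇒ 5 = 1² + 2².
  61: 61 − 1² = 60, 61 − 2² = 57, 61 − 3² = 52, 61 − 4² = 45, 61 − 5² = 36 = 6² ⇒ 61 = 5² + 6².
  Combine using the Brahmagupta–Fibonacci identity (a² + b²)(c² + d²) = (ac − bd)² + (ad + bc)² = (ac + bd)² + (ad − bc)²:
  5 · 61 = 305: from (1² + 2²)(5² + 6²), take (1·5 − 2·6, 1·6 + 2·5) = (5 − 12, 6 + 10) = (-7, 16); dropping signs (only squares matter) gives (7, 16); check 7² + 16² = 49 + 256 = 305 ✓.
  Scale by k = 4: (4·7, 4·16) = (28, 64).
Step 4: Order so x ≤ y and verify: 28² + 64² = 784 + 4096 = 4880 = n. ✓

n = 4880 = 28² + 64² (one valid representation with x ≤ y).


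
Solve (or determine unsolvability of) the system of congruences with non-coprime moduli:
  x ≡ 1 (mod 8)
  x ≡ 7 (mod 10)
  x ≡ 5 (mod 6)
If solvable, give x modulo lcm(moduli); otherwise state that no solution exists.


Moduli 8, 10, 6 are not pairwise coprime, so CRT works modulo lcm(m_i) when all pairwise compatibility conditions hold.
Pairwise compatibility: gcd(m_i, m_j) must divide a_i - a_j for every pair.
Merge one congruence at a time:
  Start: x ≡ 1 (mod 8).
  Combine with x ≡ 7 (mod 10): gcd(8, 10) = 2; 7 - 1 = 6, which IS divisible by 2, so compatible.
    Write x = 1 + 8·t and substitute into x ≡ 7 (mod 10): 8·t ≡ 7 − 1 = 6 (mod 10).
    Divide the congruence (and modulus) by g = 2: 4·t ≡ 3 (mod 5).
    The inverse of 4 mod 5 is 4 (since 4·4 = 16 = 3·5 + 1), so t ≡ 4·3 = 12 ≡ 2 (mod 5).
    Then x = 1 + 8·2 = 17, valid modulo lcm(8, 10) = 40: x ≡ 17 (mod 40).
  Combine with x ≡ 5 (mod 6): gcd(40, 6) = 2; 5 - 17 = -12, which IS divisible by 2, so compatible.
    Write x = 17 + 40·t and substitute into x ≡ 5 (mod 6): 40·t ≡ 5 − 17 = -12 (mod 6).
    Divide the congruence (and modulus) by g = 2: 20·t ≡ -6 (mod 3).
    Reduce coefficients mod 3: 2·t ≡ 0 (mod 3).
    The inverse of 2 mod 3 is 2 (since 2·2 = 4 = 1·3 + 1), so t ≡ 2·0 = 0 ≡ 0 (mod 3).
    Then x = 17 + 40·0 = 17, valid modulo lcm(40, 6) = 120: x ≡ 17 (mod 120).
Verify: 17 mod 8 = 1, 17 mod 10 = 7, 17 mod 6 = 5.

x ≡ 17 (mod 120).


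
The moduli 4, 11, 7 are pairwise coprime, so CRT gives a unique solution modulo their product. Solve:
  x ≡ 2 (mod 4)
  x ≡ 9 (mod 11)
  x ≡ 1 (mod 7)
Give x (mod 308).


Moduli 4, 11, 7 are pairwise coprime; by CRT there is a unique solution modulo M = 4 · 11 · 7 = 308.
Solve pairwise, accumulating the modulus:
  Start with x ≡ 2 (mod 4).
  Combine with x ≡ 9 (mod 11): since gcd(4, 11) = 1, we get a unique residue mod 44.
    Write x = 2 + 4·t and substitute into x ≡ 9 (mod 11): 4·t ≡ 9 − 2 = 7 (mod 11).
    The inverse of 4 mod 11 is 3 (since 4·3 = 12 = 1·11 + 1), so t ≡ 3·7 = 21 ≡ 10 (mod 11).
    Then x = 2 + 4·10 = 42, valid modulo lcm(4, 11) = 44: x ≡ 42 (mod 44).
  Combine with x ≡ 1 (mod 7): since gcd(44, 7) = 1, we get a unique residue mod 308.
    Write x = 42 + 44·t and substitute into x ≡ 1 (mod 7): 44·t ≡ 1 − 42 = -41 (mod 7).
    Reduce coefficients mod 7: 2·t ≡ 1 (mod 7).
    The inverse of 2 mod 7 is 4 (since 2·4 = 8 = 1·7 + 1), so t ≡ 4·1 = 4 ≡ 4 (mod 7).
    Then x = 42 + 44·4 = 218, valid modulo lcm(44, 7) = 308: x ≡ 218 (mod 308).
Verify: 218 mod 4 = 2 ✓, 218 mod 11 = 9 ✓, 218 mod 7 = 1 ✓.

x ≡ 218 (mod 308).


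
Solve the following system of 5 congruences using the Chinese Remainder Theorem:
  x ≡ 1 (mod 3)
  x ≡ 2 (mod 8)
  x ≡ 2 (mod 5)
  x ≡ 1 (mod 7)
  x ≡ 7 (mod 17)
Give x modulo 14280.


Product of moduli M = 3 · 8 · 5 · 7 · 17 = 14280.
Merge one congruence at a time:
  Start: x ≡ 1 (mod 3).
  Combine with x ≡ 2 (mod 8); new modulus lcm = 24.
    Write x = 1 + 3·t and substitute into x ≡ 2 (mod 8): 3·t ≡ 2 − 1 = 1 (mod 8).
    The inverse of 3 mod 8 is 3 (since 3·3 = 9 = 1·8 + 1), so t ≡ 3·1 = 3 ≡ 3 (mod 8).
    Then x = 1 + 3·3 = 10, valid modulo lcm(3, 8) = 24: x ≡ 10 (mod 24).
  Combine with x ≡ 2 (mod 5); new modulus lcm = 120.
    Write x = 10 + 24·t and substitute into x ≡ 2 (mod 5): 24·t ≡ 2 − 10 = -8 (mod 5).
    Reduce coefficients mod 5: 4·t ≡ 2 (mod 5).
    The inverse of 4 mod 5 is 4 (since 4·4 = 16 = 3·5 + 1), so t ≡ 4·2 = 8 ≡ 3 (mod 5).
    Then x = 10 + 24·3 = 82, valid modulo lcm(24, 5) = 120: x ≡ 82 (mod 120).
  Combine with x ≡ 1 (mod 7); new modulus lcm = 840.
    Write x = 82 + 120·t and substitute into x ≡ 1 (mod 7): 120·t ≡ 1 − 82 = -81 (mod 7).
    Reduce coefficients mod 7: 1·t ≡ 3 (mod 7).
    So t ≡ 3 (mod 7).
    Then x = 82 + 120·3 = 442, valid modulo lcm(120, 7) = 840: x ≡ 442 (mod 840).
  Combine with x ≡ 7 (mod 17); new modulus lcm = 14280.
    Write x = 442 + 840·t and substitute into x ≡ 7 (mod 17): 840·t ≡ 7 − 442 = -435 (mod 17).
    Reduce coefficients mod 17: 7·t ≡ 7 (mod 17).
    The inverse of 7 mod 17 is 5 (since 7·5 = 35 = 2·17 + 1), so t ≡ 5·7 = 35 ≡ 1 (mod 17).
    Then x = 442 + 840·1 = 1282, valid modulo lcm(840, 17) = 14280: x ≡ 1282 (mod 14280).
Verify against each original: 1282 mod 3 = 1, 1282 mod 8 = 2, 1282 mod 5 = 2, 1282 mod 7 = 1, 1282 mod 17 = 7.

x ≡ 1282 (mod 14280).


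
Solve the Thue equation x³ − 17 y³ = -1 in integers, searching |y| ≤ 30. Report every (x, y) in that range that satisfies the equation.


The equation is x³ - 17y³ = -1. For fixed y, x³ = 17·y³ − 1, so a solution requires the RHS to be a perfect cube.
Strategy: iterate y from -30 to 30, compute RHS = 17·y³ − 1, and check whether it is a (positive or negative) perfect cube.
Check small values of y:
  y = 0: RHS = -1 = (-1)³ ⇒ x = -1 works.
  y = 1: RHS = 16 is not a perfect cube.
  y = -1: RHS = -18 is not a perfect cube.
  y = 2: RHS = 135 is not a perfect cube.
  y = -2: RHS = -137 is not a perfect cube.
  y = 3: RHS = 458 is not a perfect cube.
  y = -3: RHS = -460 is not a perfect cube.
Continuing, at y = -7: RHS = -5832 = (-18)³ ⇒ x = -18 works.
Searching the remaining y in |y| ≤ 30 finds no further solutions.
Collected solutions: (-1, 0), (-18, -7).

Solutions (with |y| ≤ 30): (-1, 0), (-18, -7).


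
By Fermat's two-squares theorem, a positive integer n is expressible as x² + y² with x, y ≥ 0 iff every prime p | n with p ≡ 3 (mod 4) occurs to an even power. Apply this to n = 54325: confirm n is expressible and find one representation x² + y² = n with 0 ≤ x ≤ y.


Step 1: Factor n = 54325 = 5^2 · 41 · 53.
Step 2: Check the mod-4 condition on each prime factor: 5 ≡ 1 (mod 4), exponent 2; 41 ≡ 1 (mod 4), exponent 1; 53 ≡ 1 (mod 4), exponent 1.
All primes ≡ 3 (mod 4) appear to even exponent (or don't appear), so by the two-squares theorem n IS expressible as a sum of two squares.
Step 3: Build a representation. Group n = k² · m with k = 5 and m = 41 · 53 = 2173 (a product of primes ≡ 1 (mod 4)); a representation of m scales to one of n via (k·x)² + (k·y)² = k²(x² + y²). Each prime p ≡ 1 (mod 4) is itself a sum of two squares; find a² by testing p − a² for a perfect square:
  41: 41 − 1² = 40, 41 − 2² = 37, 41 − 3² = 32, 41 − 4² = 25 = 5² ⇒ 41 = 4² + 5².
  53: 53 − 1² = 52, 53 − 2² = 49 = 7² ⇒ 53 = 2² + 7².
  Combine using the Brahmagupta–Fibonacci identity (a² + b²)(c² + d²) = (ac − bd)² + (ad + bc)² = (ac + bd)² + (ad − bc)²:
  41 · 53 = 2173: from (4² + 5²)(2² + 7²), take (4·2 − 5·7, 4·7 + 5·2) = (8 − 35, 28 + 10) = (-27, 38); dropping signs (only squares matter) gives (27, 38); check 27² + 38² = 729 + 1444 = 2173 ✓.
  Scale by k = 5: (5·27, 5·38) = (135, 190).
Step 4: Order so x ≤ y and verify: 135² + 190² = 18225 + 36100 = 54325 = n. ✓

n = 54325 = 135² + 190² (one valid representation with x ≤ y).


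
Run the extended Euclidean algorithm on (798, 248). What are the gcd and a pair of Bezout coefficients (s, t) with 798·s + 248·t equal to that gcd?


Euclidean algorithm on (798, 248) — divide until remainder is 0:
  798 = 3 · 248 + 54
  248 = 4 · 54 + 32
  54 = 1 · 32 + 22
  32 = 1 · 22 + 10
  22 = 2 · 10 + 2
  10 = 5 · 2 + 0
gcd(798, 248) = 2.
Track Bezout coefficients alongside the remainders: start with r₀ = 798 = a·1 + b·0 (s = 1, t = 0) and r₁ = 248 = a·0 + b·1 (s = 0, t = 1); each new remainder r_{k+1} = r_{k-1} − q_k·r_k inherits s_{k+1} = s_{k-1} − q_k·s_k, t_{k+1} = t_{k-1} − q_k·t_k, so r_k = a·s_k + b·t_k at every step:
  q = 3: r = 54, s = 1 − 3·0 = 1, t = 0 − 3·1 = -3  (check: 798·1 + 248·(-3) = 54)
  q = 4: r = 32, s = 0 − 4·1 = -4, t = 1 − 4·(-3) = 13  (check: 798·(-4) + 248·13 = 32)
  q = 1: r = 22, s = 1 − 1·(-4) = 5, t = -3 − 1·13 = -16  (check: 798·5 + 248·(-16) = 22)
  q = 1: r = 10, s = -4 − 1·5 = -9, t = 13 − 1·(-16) = 29  (check: 798·(-9) + 248·29 = 10)
  q = 2: r = 2, s = 5 − 2·(-9) = 23, t = -16 − 2·29 = -74  (check: 798·23 + 248·(-74) = 2)
The row with r = 2 (the gcd) gives the Bezout coefficients s = 23, t = -74.
Result: 798 · (23) + 248 · (-74) = 2.

gcd(798, 248) = 2; s = 23, t = -74 (check: 798·23 + 248·(-74) = 2).


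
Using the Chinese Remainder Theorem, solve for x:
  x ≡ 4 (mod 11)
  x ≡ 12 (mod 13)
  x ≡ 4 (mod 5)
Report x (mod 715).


Moduli 11, 13, 5 are pairwise coprime; by CRT there is a unique solution modulo M = 11 · 13 · 5 = 715.
Solve pairwise, accumulating the modulus:
  Start with x ≡ 4 (mod 11).
  Combine with x ≡ 12 (mod 13): since gcd(11, 13) = 1, we get a unique residue mod 143.
    Write x = 4 + 11·t and substitute into x ≡ 12 (mod 13): 11·t ≡ 12 − 4 = 8 (mod 13).
    The inverse of 11 mod 13 is 6 (since 11·6 = 66 = 5·13 + 1), so t ≡ 6·8 = 48 ≡ 9 (mod 13).
    Then x = 4 + 11·9 = 103, valid modulo lcm(11, 13) = 143: x ≡ 103 (mod 143).
  Combine with x ≡ 4 (mod 5): since gcd(143, 5) = 1, we get a unique residue mod 715.
    Write x = 103 + 143·t and substitute into x ≡ 4 (mod 5): 143·t ≡ 4 − 103 = -99 (mod 5).
    Reduce coefficients mod 5: 3·t ≡ 1 (mod 5).
    The inverse of 3 mod 5 is 2 (since 3·2 = 6 = 1·5 + 1), so t ≡ 2·1 = 2 ≡ 2 (mod 5).
    Then x = 103 + 143·2 = 389, valid modulo lcm(143, 5) = 715: x ≡ 389 (mod 715).
Verify: 389 mod 11 = 4 ✓, 389 mod 13 = 12 ✓, 389 mod 5 = 4 ✓.

x ≡ 389 (mod 715).


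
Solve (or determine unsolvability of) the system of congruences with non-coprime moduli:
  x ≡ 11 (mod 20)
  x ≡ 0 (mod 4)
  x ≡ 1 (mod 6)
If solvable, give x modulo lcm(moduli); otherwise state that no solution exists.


Moduli 20, 4, 6 are not pairwise coprime, so CRT works modulo lcm(m_i) when all pairwise compatibility conditions hold.
Pairwise compatibility: gcd(m_i, m_j) must divide a_i - a_j for every pair.
Merge one congruence at a time:
  Start: x ≡ 11 (mod 20).
  Combine with x ≡ 0 (mod 4): gcd(20, 4) = 4, and 0 - 11 = -11 is NOT divisible by 4.
    ⇒ system is inconsistent (no integer solution).

No solution (the system is inconsistent).


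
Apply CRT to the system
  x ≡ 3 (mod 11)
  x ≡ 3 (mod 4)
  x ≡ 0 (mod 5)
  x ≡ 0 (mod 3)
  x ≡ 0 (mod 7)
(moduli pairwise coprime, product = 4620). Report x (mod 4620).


Product of moduli M = 11 · 4 · 5 · 3 · 7 = 4620.
Merge one congruence at a time:
  Start: x ≡ 3 (mod 11).
  Combine with x ≡ 3 (mod 4); new modulus lcm = 44.
    Write x = 3 + 11·t and substitute into x ≡ 3 (mod 4): 11·t ≡ 3 − 3 = 0 (mod 4).
    Reduce coefficients mod 4: 3·t ≡ 0 (mod 4).
    The inverse of 3 mod 4 is 3 (since 3·3 = 9 = 2·4 + 1), so t ≡ 3·0 = 0 ≡ 0 (mod 4).
    Then x = 3 + 11·0 = 3, valid modulo lcm(11, 4) = 44: x ≡ 3 (mod 44).
  Combine with x ≡ 0 (mod 5); new modulus lcm = 220.
    Write x = 3 + 44·t and substitute into x ≡ 0 (mod 5): 44·t ≡ 0 − 3 = -3 (mod 5).
    Reduce coefficients mod 5: 4·t ≡ 2 (mod 5).
    The inverse of 4 mod 5 is 4 (since 4·4 = 16 = 3·5 + 1), so t ≡ 4·2 = 8 ≡ 3 (mod 5).
    Then x = 3 + 44·3 = 135, valid modulo lcm(44, 5) = 220: x ≡ 135 (mod 220).
  Combine with x ≡ 0 (mod 3); new modulus lcm = 660.
    Write x = 135 + 220·t and substitute into x ≡ 0 (mod 3): 220·t ≡ 0 − 135 = -135 (mod 3).
    Reduce coefficients mod 3: 1·t ≡ 0 (mod 3).
    So t ≡ 0 (mod 3).
    Then x = 135 + 220·0 = 135, valid modulo lcm(220, 3) = 660: x ≡ 135 (mod 660).
  Combine with x ≡ 0 (mod 7); new modulus lcm = 4620.
    Write x = 135 + 660·t and substitute into x ≡ 0 (mod 7): 660·t ≡ 0 − 135 = -135 (mod 7).
    Reduce coefficients mod 7: 2·t ≡ 5 (mod 7).
    The inverse of 2 mod 7 is 4 (since 2·4 = 8 = 1·7 + 1), so t ≡ 4·5 = 20 ≡ 6 (mod 7).
    Then x = 135 + 660·6 = 4095, valid modulo lcm(660, 7) = 4620: x ≡ 4095 (mod 4620).
Verify against each original: 4095 mod 11 = 3, 4095 mod 4 = 3, 4095 mod 5 = 0, 4095 mod 3 = 0, 4095 mod 7 = 0.

x ≡ 4095 (mod 4620).


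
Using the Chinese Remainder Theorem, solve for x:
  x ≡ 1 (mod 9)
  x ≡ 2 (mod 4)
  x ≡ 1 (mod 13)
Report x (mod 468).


Moduli 9, 4, 13 are pairwise coprime; by CRT there is a unique solution modulo M = 9 · 4 · 13 = 468.
Solve pairwise, accumulating the modulus:
  Start with x ≡ 1 (mod 9).
  Combine with x ≡ 2 (mod 4): since gcd(9, 4) = 1, we get a unique residue mod 36.
    Write x = 1 + 9·t and substitute into x ≡ 2 (mod 4): 9·t ≡ 2 − 1 = 1 (mod 4).
    Reduce coefficients mod 4: 1·t ≡ 1 (mod 4).
    So t ≡ 1 (mod 4).
    Then x = 1 + 9·1 = 10, valid modulo lcm(9, 4) = 36: x ≡ 10 (mod 36).
  Combine with x ≡ 1 (mod 13): since gcd(36, 13) = 1, we get a unique residue mod 468.
    Write x = 10 + 36·t and substitute into x ≡ 1 (mod 13): 36·t ≡ 1 − 10 = -9 (mod 13).
    Reduce coefficients mod 13: 10·t ≡ 4 (mod 13).
    The inverse of 10 mod 13 is 4 (since 10·4 = 40 = 3·13 + 1), so t ≡ 4·4 = 16 ≡ 3 (mod 13).
    Then x = 10 + 36·3 = 118, valid modulo lcm(36, 13) = 468: x ≡ 118 (mod 468).
Verify: 118 mod 9 = 1 ✓, 118 mod 4 = 2 ✓, 118 mod 13 = 1 ✓.

x ≡ 118 (mod 468).


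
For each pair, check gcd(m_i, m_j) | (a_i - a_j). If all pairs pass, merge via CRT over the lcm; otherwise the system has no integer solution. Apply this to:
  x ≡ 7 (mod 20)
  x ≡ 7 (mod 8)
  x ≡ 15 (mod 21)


Moduli 20, 8, 21 are not pairwise coprime, so CRT works modulo lcm(m_i) when all pairwise compatibility conditions hold.
Pairwise compatibility: gcd(m_i, m_j) must divide a_i - a_j for every pair.
Merge one congruence at a time:
  Start: x ≡ 7 (mod 20).
  Combine with x ≡ 7 (mod 8): gcd(20, 8) = 4; 7 - 7 = 0, which IS divisible by 4, so compatible.
    Write x = 7 + 20·t and substitute into x ≡ 7 (mod 8): 20·t ≡ 7 − 7 = 0 (mod 8).
    Divide the congruence (and modulus) by g = 4: 5·t ≡ 0 (mod 2).
    Reduce coefficients mod 2: 1·t ≡ 0 (mod 2).
    So t ≡ 0 (mod 2).
    Then x = 7 + 20·0 = 7, valid modulo lcm(20, 8) = 40: x ≡ 7 (mod 40).
  Combine with x ≡ 15 (mod 21): gcd(40, 21) = 1; 15 - 7 = 8, which IS divisible by 1, so compatible.
    Write x = 7 + 40·t and substitute into x ≡ 15 (mod 21): 40·t ≡ 15 − 7 = 8 (mod 21).
    Reduce coefficients mod 21: 19·t ≡ 8 (mod 21).
    The inverse of 19 mod 21 is 10 (since 19·10 = 190 = 9·21 + 1), so t ≡ 10·8 = 80 ≡ 17 (mod 21).
    Then x = 7 + 40·17 = 687, valid modulo lcm(40, 21) = 840: x ≡ 687 (mod 840).
Verify: 687 mod 20 = 7, 687 mod 8 = 7, 687 mod 21 = 15.

x ≡ 687 (mod 840).


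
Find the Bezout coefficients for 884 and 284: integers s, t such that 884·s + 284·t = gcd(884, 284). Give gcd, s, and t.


Euclidean algorithm on (884, 284) — divide until remainder is 0:
  884 = 3 · 284 + 32
  284 = 8 · 32 + 28
  32 = 1 · 28 + 4
  28 = 7 · 4 + 0
gcd(884, 284) = 4.
Track Bezout coefficients alongside the remainders: start with r₀ = 884 = a·1 + b·0 (s = 1, t = 0) and r₁ = 284 = a·0 + b·1 (s = 0, t = 1); each new remainder r_{k+1} = r_{k-1} − q_k·r_k inherits s_{k+1} = s_{k-1} − q_k·s_k, t_{k+1} = t_{k-1} − q_k·t_k, so r_k = a·s_k + b·t_k at every step:
  q = 3: r = 32, s = 1 − 3·0 = 1, t = 0 − 3·1 = -3  (check: 884·1 + 284·(-3) = 32)
  q = 8: r = 28, s = 0 − 8·1 = -8, t = 1 − 8·(-3) = 25  (check: 884·(-8) + 284·25 = 28)
  q = 1: r = 4, s = 1 − 1·(-8) = 9, t = -3 − 1·25 = -28  (check: 884·9 + 284·(-28) = 4)
The row with r = 4 (the gcd) gives the Bezout coefficients s = 9, t = -28.
Result: 884 · (9) + 284 · (-28) = 4.

gcd(884, 284) = 4; s = 9, t = -28 (check: 884·9 + 284·(-28) = 4).


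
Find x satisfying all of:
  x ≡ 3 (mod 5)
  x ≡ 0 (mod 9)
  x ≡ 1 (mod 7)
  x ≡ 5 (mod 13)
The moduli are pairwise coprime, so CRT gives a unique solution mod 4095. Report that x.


Product of moduli M = 5 · 9 · 7 · 13 = 4095.
Merge one congruence at a time:
  Start: x ≡ 3 (mod 5).
  Combine with x ≡ 0 (mod 9); new modulus lcm = 45.
    Write x = 3 + 5·t and substitute into x ≡ 0 (mod 9): 5·t ≡ 0 − 3 = -3 (mod 9).
    Reduce coefficients mod 9: 5·t ≡ 6 (mod 9).
    The inverse of 5 mod 9 is 2 (since 5·2 = 10 = 1·9 + 1), so t ≡ 2·6 = 12 ≡ 3 (mod 9).
    Then x = 3 + 5·3 = 18, valid modulo lcm(5, 9) = 45: x ≡ 18 (mod 45).
  Combine with x ≡ 1 (mod 7); new modulus lcm = 315.
    Write x = 18 + 45·t and substitute into x ≡ 1 (mod 7): 45·t ≡ 1 − 18 = -17 (mod 7).
    Reduce coefficients mod 7: 3·t ≡ 4 (mod 7).
    The inverse of 3 mod 7 is 5 (since 3·5 = 15 = 2·7 + 1), so t ≡ 5·4 = 20 ≡ 6 (mod 7).
    Then x = 18 + 45·6 = 288, valid modulo lcm(45, 7) = 315: x ≡ 288 (mod 315).
  Combine with x ≡ 5 (mod 13); new modulus lcm = 4095.
    Write x = 288 + 315·t and substitute into x ≡ 5 (mod 13): 315·t ≡ 5 − 288 = -283 (mod 13).
    Reduce coefficients mod 13: 3·t ≡ 3 (mod 13).
    The inverse of 3 mod 13 is 9 (since 3·9 = 27 = 2·13 + 1), so t ≡ 9·3 = 27 ≡ 1 (mod 13).
    Then x = 288 + 315·1 = 603, valid modulo lcm(315, 13) = 4095: x ≡ 603 (mod 4095).
Verify against each original: 603 mod 5 = 3, 603 mod 9 = 0, 603 mod 7 = 1, 603 mod 13 = 5.

x ≡ 603 (mod 4095).


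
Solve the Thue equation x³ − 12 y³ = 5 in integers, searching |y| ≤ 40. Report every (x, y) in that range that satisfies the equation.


The equation is x³ - 12y³ = 5. For fixed y, x³ = 12·y³ + 5, so a solution requires the RHS to be a perfect cube.
Strategy: iterate y from -40 to 40, compute RHS = 12·y³ + 5, and check whether it is a (positive or negative) perfect cube.
Check small values of y:
  y = 0: RHS = 5 is not a perfect cube.
  y = 1: RHS = 17 is not a perfect cube.
  y = -1: RHS = -7 is not a perfect cube.
  y = 2: RHS = 101 is not a perfect cube.
  y = -2: RHS = -91 is not a perfect cube.
  y = 3: RHS = 329 is not a perfect cube.
  y = -3: RHS = -319 is not a perfect cube.
Continuing the search up to |y| = 40 finds no solutions either.
No (x, y) in the scanned range satisfies the equation.

No integer solutions with |y| ≤ 40.


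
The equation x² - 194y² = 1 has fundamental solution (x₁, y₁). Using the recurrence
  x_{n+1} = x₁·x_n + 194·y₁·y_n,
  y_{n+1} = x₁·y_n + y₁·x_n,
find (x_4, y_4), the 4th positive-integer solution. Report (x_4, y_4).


Step 1: Find the fundamental solution (x₁, y₁) of x² - 194y² = 1.
  Expand √194 as a continued fraction. a₀ = ⌊√194⌋ = 13; iterate m_{k+1} = d_k·a_k − m_k, d_{k+1} = (194 − m_{k+1}²)/d_k, a_{k+1} = ⌊(a₀ + m_{k+1})/d_{k+1}⌋ (starting m₀ = 0, d₀ = 1), with convergents p_k = a_k·p_{k-1} + p_{k-2}, q_k = a_k·q_{k-1} + q_{k-2} (p₋₁ = 1, q₋₁ = 0):
  k = 0: a₀ = 13; p₀/q₀ = 13/1; p₀² − 194·q₀² = 169 − 194 = -25.
  k = 1: m = 13, d = 25, a = ⌊(13 + 13)/25⌋ = 1; p/q = (1·13 + 1)/(1·1 + 0) = 14/1; p² − 194·q² = 196 − 194 = 2.
  k = 2: m = 12, d = 2, a = ⌊(13 + 12)/2⌋ = 12; p/q = (12·14 + 13)/(12·1 + 1) = 181/13; p² − 194·q² = 32761 − 32786 = -25.
  k = 3: m = 12, d = 25, a = ⌊(13 + 12)/25⌋ = 1; p/q = (1·181 + 14)/(1·13 + 1) = 195/14; p² − 194·q² = 38025 − 38024 = 1.
  The first convergent with p² − 194·q² = 1 gives the fundamental solution (x₁, y₁) = (195, 14).
Step 2: Apply the recurrence (x_{n+1}, y_{n+1}) = (x₁x_n + 194y₁y_n, x₁y_n + y₁x_n) repeatedly.
  From (x_1, y_1) = (195, 14): x_2 = 195·195 + 194·14·14 = 76049; y_2 = 195·14 + 14·195 = 5460.
  From (x_2, y_2) = (76049, 5460): x_3 = 195·76049 + 194·14·5460 = 29658915; y_3 = 195·5460 + 14·76049 = 2129386.
  From (x_3, y_3) = (29658915, 2129386): x_4 = 195·29658915 + 194·14·2129386 = 11566900801; y_4 = 195·2129386 + 14·29658915 = 830455080.
Step 3: Verify x_4² - 194·y_4² = 133793194140174441601 - 133793194140174441600 = 1 (should be 1). ✓

(x_1, y_1) = (195, 14); (x_4, y_4) = (11566900801, 830455080).


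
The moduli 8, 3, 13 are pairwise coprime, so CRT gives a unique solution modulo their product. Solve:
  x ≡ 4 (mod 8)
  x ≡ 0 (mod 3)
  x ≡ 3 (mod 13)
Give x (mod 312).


Moduli 8, 3, 13 are pairwise coprime; by CRT there is a unique solution modulo M = 8 · 3 · 13 = 312.
Solve pairwise, accumulating the modulus:
  Start with x ≡ 4 (mod 8).
  Combine with x ≡ 0 (mod 3): since gcd(8, 3) = 1, we get a unique residue mod 24.
    Write x = 4 + 8·t and substitute into x ≡ 0 (mod 3): 8·t ≡ 0 − 4 = -4 (mod 3).
    Reduce coefficients mod 3: 2·t ≡ 2 (mod 3).
    The inverse of 2 mod 3 is 2 (since 2·2 = 4 = 1·3 + 1), so t ≡ 2·2 = 4 ≡ 1 (mod 3).
    Then x = 4 + 8·1 = 12, valid modulo lcm(8, 3) = 24: x ≡ 12 (mod 24).
  Combine with x ≡ 3 (mod 13): since gcd(24, 13) = 1, we get a unique residue mod 312.
    Write x = 12 + 24·t and substitute into x ≡ 3 (mod 13): 24·t ≡ 3 − 12 = -9 (mod 13).
    Reduce coefficients mod 13: 11·t ≡ 4 (mod 13).
    The inverse of 11 mod 13 is 6 (since 11·6 = 66 = 5·13 + 1), so t ≡ 6·4 = 24 ≡ 11 (mod 13).
    Then x = 12 + 24·11 = 276, valid modulo lcm(24, 13) = 312: x ≡ 276 (mod 312).
Verify: 276 mod 8 = 4 ✓, 276 mod 3 = 0 ✓, 276 mod 13 = 3 ✓.

x ≡ 276 (mod 312).


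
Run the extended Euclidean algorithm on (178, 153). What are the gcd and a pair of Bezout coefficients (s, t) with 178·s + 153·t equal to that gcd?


Euclidean algorithm on (178, 153) — divide until remainder is 0:
  178 = 1 · 153 + 25
  153 = 6 · 25 + 3
  25 = 8 · 3 + 1
  3 = 3 · 1 + 0
gcd(178, 153) = 1.
Track Bezout coefficients alongside the remainders: start with r₀ = 178 = a·1 + b·0 (s = 1, t = 0) and r₁ = 153 = a·0 + b·1 (s = 0, t = 1); each new remainder r_{k+1} = r_{k-1} − q_k·r_k inherits s_{k+1} = s_{k-1} − q_k·s_k, t_{k+1} = t_{k-1} − q_k·t_k, so r_k = a·s_k + b·t_k at every step:
  q = 1: r = 25, s = 1 − 1·0 = 1, t = 0 − 1·1 = -1  (check: 178·1 + 153·(-1) = 25)
  q = 6: r = 3, s = 0 − 6·1 = -6, t = 1 − 6·(-1) = 7  (check: 178·(-6) + 153·7 = 3)
  q = 8: r = 1, s = 1 − 8·(-6) = 49, t = -1 − 8·7 = -57  (check: 178·49 + 153·(-57) = 1)
The row with r = 1 (the gcd) gives the Bezout coefficients s = 49, t = -57.
Result: 178 · (49) + 153 · (-57) = 1.

gcd(178, 153) = 1; s = 49, t = -57 (check: 178·49 + 153·(-57) = 1).
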